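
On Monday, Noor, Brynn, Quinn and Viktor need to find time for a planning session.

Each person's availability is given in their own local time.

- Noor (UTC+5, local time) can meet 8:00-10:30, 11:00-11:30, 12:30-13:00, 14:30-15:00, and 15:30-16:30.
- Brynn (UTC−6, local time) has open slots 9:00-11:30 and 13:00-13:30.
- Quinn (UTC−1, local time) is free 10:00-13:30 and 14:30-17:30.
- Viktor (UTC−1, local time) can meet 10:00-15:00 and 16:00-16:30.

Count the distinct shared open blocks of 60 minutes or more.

Noor → UTC: 03:00–05:30, 06:00–06:30, 07:30–08:00, 09:30–10:00, 10:30–11:30.
Brynn → UTC: 15:00–17:30, 19:00–19:30.
Quinn → UTC: 11:00–14:30, 15:30–18:30.
Viktor → UTC: 11:00–16:00, 17:00–17:30.
Noor ∩ Brynn: (none).
Noor ∩ Brynn ∩ Quinn: (none).
Noor ∩ Brynn ∩ Quinn ∩ Viktor: (none).
Windows ≥ 60 min: (none).
That's 0 windows.

0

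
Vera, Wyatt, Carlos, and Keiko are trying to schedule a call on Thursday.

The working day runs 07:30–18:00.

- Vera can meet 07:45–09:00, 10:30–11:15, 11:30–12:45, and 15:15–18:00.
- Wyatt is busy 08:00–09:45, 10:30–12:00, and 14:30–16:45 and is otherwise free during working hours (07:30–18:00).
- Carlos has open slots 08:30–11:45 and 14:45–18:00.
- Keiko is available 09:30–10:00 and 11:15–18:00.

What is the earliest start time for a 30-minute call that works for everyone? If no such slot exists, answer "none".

Wyatt free within 07:30–18:00: 07:30–08:00, 09:45–10:30, 12:00–14:30, 16:45–18:00.
Vera ∩ Wyatt: 07:45–08:00, 12:00–12:45, 16:45–18:00.
Vera ∩ Wyatt ∩ Carlos: 16:45–18:00.
Vera ∩ Wyatt ∩ Carlos ∩ Keiko: 16:45–18:00.
Windows ≥ 30 min: 16:45–18:00.
Earliest such window starts at 16:45.

16:45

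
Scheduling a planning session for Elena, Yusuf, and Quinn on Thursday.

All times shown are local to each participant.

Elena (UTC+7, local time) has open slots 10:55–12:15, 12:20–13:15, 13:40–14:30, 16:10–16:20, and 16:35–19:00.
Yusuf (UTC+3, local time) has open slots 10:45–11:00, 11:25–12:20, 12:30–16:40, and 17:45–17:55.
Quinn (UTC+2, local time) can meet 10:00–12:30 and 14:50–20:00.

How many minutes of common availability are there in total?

Elena → UTC: 03:55–05:15, 05:20–06:15, 06:40–07:30, 09:10–09:20, 09:35–12:00.
Yusuf → UTC: 07:45–08:00, 08:25–09:20, 09:30–13:40, 14:45–14:55.
Quinn → UTC: 08:00–10:30, 12:50–18:00.
Elena ∩ Yusuf: 09:10–09:20, 09:35–12:00.
Elena ∩ Yusuf ∩ Quinn: 09:10–09:20, 09:35–10:30.
Total common minutes: 10 + 55 = 65.

65 minutes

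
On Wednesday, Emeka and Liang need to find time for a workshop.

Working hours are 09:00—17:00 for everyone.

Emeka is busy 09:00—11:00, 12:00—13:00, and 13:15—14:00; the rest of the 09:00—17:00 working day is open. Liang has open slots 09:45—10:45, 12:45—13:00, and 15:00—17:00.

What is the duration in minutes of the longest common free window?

Emeka free within 09:00–17:00: 11:00–12:00, 13:00–13:15, 14:00–17:00.
Emeka ∩ Liang: 15:00–17:00.
Single common window of 120 minutes.

120 minutes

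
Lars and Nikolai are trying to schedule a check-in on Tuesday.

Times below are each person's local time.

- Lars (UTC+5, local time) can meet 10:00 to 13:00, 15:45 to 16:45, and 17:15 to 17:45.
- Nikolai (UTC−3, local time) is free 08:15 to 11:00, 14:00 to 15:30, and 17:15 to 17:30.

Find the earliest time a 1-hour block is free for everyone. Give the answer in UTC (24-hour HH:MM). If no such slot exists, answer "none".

none

Lars → UTC: 05:00–08:00, 10:45–11:45, 12:15–12:45.
Nikolai → UTC: 11:15–14:00, 17:00–18:30, 20:15–20:30.
Lars ∩ Nikolai: 11:15–11:45, 12:15–12:45.
Windows ≥ 60 min: (none).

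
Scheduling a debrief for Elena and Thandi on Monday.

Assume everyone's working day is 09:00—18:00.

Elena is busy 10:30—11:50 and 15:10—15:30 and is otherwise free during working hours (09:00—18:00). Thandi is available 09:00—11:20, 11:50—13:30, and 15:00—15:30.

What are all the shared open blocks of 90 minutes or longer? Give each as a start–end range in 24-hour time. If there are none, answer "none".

09:00–10:30, 11:50–13:30

Elena free within 09:00–18:00: 09:00–10:30, 11:50–15:10, 15:30–18:00.
Elena ∩ Thandi: 09:00–10:30, 11:50–13:30, 15:00–15:10.
Windows ≥ 90 min: 09:00–10:30, 11:50–13:30.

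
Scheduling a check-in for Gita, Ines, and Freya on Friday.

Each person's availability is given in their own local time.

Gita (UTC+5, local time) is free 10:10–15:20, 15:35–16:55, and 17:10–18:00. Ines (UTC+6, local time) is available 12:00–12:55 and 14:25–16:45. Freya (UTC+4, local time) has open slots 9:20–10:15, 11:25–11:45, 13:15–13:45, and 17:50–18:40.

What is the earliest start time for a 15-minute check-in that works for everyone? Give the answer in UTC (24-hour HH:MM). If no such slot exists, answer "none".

06:00

Gita → UTC: 05:10–10:20, 10:35–11:55, 12:10–13:00.
Ines → UTC: 06:00–06:55, 08:25–10:45.
Freya → UTC: 05:20–06:15, 07:25–07:45, 09:15–09:45, 13:50–14:40.
Gita ∩ Ines: 06:00–06:55, 08:25–10:20, 10:35–10:45.
Gita ∩ Ines ∩ Freya: 06:00–06:15, 09:15–09:45.
Windows ≥ 15 min: 06:00–06:15, 09:15–09:45.
Earliest such window starts at 06:00.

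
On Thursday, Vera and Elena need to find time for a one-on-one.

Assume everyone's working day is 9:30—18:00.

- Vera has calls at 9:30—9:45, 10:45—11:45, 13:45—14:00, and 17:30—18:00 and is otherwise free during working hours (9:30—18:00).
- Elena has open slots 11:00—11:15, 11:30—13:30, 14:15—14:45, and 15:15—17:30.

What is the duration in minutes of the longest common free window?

135 minutes

Vera free within 09:30–18:00: 09:45–10:45, 11:45–13:45, 14:00–17:30.
Vera ∩ Elena: 11:45–13:30, 14:15–14:45, 15:15–17:30.
Common window lengths: 105, 30, 135 min; longest is 135.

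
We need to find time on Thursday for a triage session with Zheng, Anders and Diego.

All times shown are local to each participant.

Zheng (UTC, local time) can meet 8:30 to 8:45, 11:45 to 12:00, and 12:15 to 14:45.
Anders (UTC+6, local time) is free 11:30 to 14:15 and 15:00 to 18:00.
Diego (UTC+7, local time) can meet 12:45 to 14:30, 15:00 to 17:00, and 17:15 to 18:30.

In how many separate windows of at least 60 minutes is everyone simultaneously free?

0

Zheng → UTC: 08:30–08:45, 11:45–12:00, 12:15–14:45.
Anders → UTC: 05:30–08:15, 09:00–12:00.
Diego → UTC: 05:45–07:30, 08:00–10:00, 10:15–11:30.
Zheng ∩ Anders: 11:45–12:00.
Zheng ∩ Anders ∩ Diego: (none).
Windows ≥ 60 min: (none).
That's 0 windows.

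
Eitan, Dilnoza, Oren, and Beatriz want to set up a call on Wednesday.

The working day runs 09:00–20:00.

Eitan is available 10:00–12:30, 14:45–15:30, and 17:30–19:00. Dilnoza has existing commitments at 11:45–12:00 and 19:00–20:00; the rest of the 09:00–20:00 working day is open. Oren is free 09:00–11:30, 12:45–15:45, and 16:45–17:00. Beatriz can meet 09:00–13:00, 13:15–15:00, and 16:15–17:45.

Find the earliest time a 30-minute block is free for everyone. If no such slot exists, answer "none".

10:00

Dilnoza free within 09:00–20:00: 09:00–11:45, 12:00–19:00.
Eitan ∩ Dilnoza: 10:00–11:45, 12:00–12:30, 14:45–15:30, 17:30–19:00.
Eitan ∩ Dilnoza ∩ Oren: 10:00–11:30, 14:45–15:30.
Eitan ∩ Dilnoza ∩ Oren ∩ Beatriz: 10:00–11:30, 14:45–15:00.
Windows ≥ 30 min: 10:00–11:30.
Earliest such window starts at 10:00.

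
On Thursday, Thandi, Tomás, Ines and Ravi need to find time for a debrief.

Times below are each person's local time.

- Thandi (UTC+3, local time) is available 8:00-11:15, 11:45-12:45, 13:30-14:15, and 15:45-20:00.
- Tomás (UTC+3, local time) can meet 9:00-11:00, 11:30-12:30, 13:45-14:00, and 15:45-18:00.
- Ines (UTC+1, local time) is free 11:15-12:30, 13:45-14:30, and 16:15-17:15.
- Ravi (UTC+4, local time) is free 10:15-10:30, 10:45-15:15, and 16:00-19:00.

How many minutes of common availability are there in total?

60 minutes

Thandi → UTC: 05:00–08:15, 08:45–09:45, 10:30–11:15, 12:45–17:00.
Tomás → UTC: 06:00–08:00, 08:30–09:30, 10:45–11:00, 12:45–15:00.
Ines → UTC: 10:15–11:30, 12:45–13:30, 15:15–16:15.
Ravi → UTC: 06:15–06:30, 06:45–11:15, 12:00–15:00.
Thandi ∩ Tomás: 06:00–08:00, 08:45–09:30, 10:45–11:00, 12:45–15:00.
Thandi ∩ Tomás ∩ Ines: 10:45–11:00, 12:45–13:30.
Thandi ∩ Tomás ∩ Ines ∩ Ravi: 10:45–11:00, 12:45–13:30.
Total common minutes: 15 + 45 = 60.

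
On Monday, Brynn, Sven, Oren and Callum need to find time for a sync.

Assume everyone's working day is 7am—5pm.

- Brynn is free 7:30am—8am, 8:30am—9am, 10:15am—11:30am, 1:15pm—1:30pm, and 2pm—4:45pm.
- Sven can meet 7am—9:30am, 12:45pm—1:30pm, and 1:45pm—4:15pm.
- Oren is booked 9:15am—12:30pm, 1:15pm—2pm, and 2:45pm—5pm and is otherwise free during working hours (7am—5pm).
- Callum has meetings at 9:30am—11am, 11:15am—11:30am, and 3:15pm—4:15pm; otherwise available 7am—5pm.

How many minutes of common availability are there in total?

Oren free within 07:00–17:00: 07:00–09:15, 12:30–13:15, 14:00–14:45.
Callum free within 07:00–17:00: 07:00–09:30, 11:00–11:15, 11:30–15:15, 16:15–17:00.
Brynn ∩ Sven: 07:30–08:00, 08:30–09:00, 13:15–13:30, 14:00–16:15.
Brynn ∩ Sven ∩ Oren: 07:30–08:00, 08:30–09:00, 14:00–14:45.
Brynn ∩ Sven ∩ Oren ∩ Callum: 07:30–08:00, 08:30–09:00, 14:00–14:45.
Total common minutes: 30 + 30 + 45 = 105.

105 minutes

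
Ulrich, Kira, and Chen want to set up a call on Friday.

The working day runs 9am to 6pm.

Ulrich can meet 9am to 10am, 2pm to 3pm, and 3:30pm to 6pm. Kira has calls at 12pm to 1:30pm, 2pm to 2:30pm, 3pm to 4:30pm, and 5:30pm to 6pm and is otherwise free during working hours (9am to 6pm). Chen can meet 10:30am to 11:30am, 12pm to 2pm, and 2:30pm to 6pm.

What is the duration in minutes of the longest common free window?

Kira free within 09:00–18:00: 09:00–12:00, 13:30–14:00, 14:30–15:00, 16:30–17:30.
Ulrich ∩ Kira: 09:00–10:00, 14:30–15:00, 16:30–17:30.
Ulrich ∩ Kira ∩ Chen: 14:30–15:00, 16:30–17:30.
Common window lengths: 30, 60 min; longest is 60.

60 minutes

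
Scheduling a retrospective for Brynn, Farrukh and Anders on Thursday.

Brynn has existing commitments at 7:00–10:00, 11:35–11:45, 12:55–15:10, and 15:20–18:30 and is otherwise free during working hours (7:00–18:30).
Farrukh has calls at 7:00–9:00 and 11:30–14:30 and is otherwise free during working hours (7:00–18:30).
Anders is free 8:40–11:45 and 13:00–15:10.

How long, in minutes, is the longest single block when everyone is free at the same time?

Brynn free within 07:00–18:30: 10:00–11:35, 11:45–12:55, 15:10–15:20.
Farrukh free within 07:00–18:30: 09:00–11:30, 14:30–18:30.
Brynn ∩ Farrukh: 10:00–11:30, 15:10–15:20.
Brynn ∩ Farrukh ∩ Anders: 10:00–11:30.
Single common window of 90 minutes.

90 minutes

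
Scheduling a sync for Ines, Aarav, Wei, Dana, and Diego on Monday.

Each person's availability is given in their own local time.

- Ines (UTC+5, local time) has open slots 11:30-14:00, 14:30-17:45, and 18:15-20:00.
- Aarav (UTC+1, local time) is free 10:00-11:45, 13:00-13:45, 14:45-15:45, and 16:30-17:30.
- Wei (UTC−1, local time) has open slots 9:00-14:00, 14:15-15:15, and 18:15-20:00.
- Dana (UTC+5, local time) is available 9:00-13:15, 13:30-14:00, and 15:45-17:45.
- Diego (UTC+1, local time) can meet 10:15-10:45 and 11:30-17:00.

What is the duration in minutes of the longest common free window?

45 minutes

Ines → UTC: 06:30–09:00, 09:30–12:45, 13:15–15:00.
Aarav → UTC: 09:00–10:45, 12:00–12:45, 13:45–14:45, 15:30–16:30.
Wei → UTC: 10:00–15:00, 15:15–16:15, 19:15–21:00.
Dana → UTC: 04:00–08:15, 08:30–09:00, 10:45–12:45.
Diego → UTC: 09:15–09:45, 10:30–16:00.
Ines ∩ Aarav: 09:30–10:45, 12:00–12:45, 13:45–14:45.
Ines ∩ Aarav ∩ Wei: 10:00–10:45, 12:00–12:45, 13:45–14:45.
Ines ∩ Aarav ∩ Wei ∩ Dana: 12:00–12:45.
Ines ∩ Aarav ∩ Wei ∩ Dana ∩ Diego: 12:00–12:45.
Single common window of 45 minutes.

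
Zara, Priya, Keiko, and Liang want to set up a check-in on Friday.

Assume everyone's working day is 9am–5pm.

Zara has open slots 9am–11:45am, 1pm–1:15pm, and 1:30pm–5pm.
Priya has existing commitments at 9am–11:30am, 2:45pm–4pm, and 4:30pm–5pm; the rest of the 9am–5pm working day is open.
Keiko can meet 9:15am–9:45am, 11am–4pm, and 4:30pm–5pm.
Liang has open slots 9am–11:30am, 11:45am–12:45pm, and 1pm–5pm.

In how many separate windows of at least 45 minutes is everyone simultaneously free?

Priya free within 09:00–17:00: 11:30–14:45, 16:00–16:30.
Zara ∩ Priya: 11:30–11:45, 13:00–13:15, 13:30–14:45, 16:00–16:30.
Zara ∩ Priya ∩ Keiko: 11:30–11:45, 13:00–13:15, 13:30–14:45.
Zara ∩ Priya ∩ Keiko ∩ Liang: 13:00–13:15, 13:30–14:45.
Windows ≥ 45 min: 13:30–14:45.
That's 1 window.

1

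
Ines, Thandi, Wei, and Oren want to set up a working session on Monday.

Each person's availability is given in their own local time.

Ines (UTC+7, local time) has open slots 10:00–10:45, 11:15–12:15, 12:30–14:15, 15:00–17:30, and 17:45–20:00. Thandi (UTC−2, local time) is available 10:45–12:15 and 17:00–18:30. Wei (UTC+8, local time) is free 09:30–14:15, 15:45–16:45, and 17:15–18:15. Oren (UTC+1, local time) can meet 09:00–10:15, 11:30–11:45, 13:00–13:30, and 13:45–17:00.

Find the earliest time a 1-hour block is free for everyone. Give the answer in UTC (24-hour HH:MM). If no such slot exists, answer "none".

Ines → UTC: 03:00–03:45, 04:15–05:15, 05:30–07:15, 08:00–10:30, 10:45–13:00.
Thandi → UTC: 12:45–14:15, 19:00–20:30.
Wei → UTC: 01:30–06:15, 07:45–08:45, 09:15–10:15.
Oren → UTC: 08:00–09:15, 10:30–10:45, 12:00–12:30, 12:45–16:00.
Ines ∩ Thandi: 12:45–13:00.
Ines ∩ Thandi ∩ Wei: (none).
Ines ∩ Thandi ∩ Wei ∩ Oren: (none).
Windows ≥ 60 min: (none).

none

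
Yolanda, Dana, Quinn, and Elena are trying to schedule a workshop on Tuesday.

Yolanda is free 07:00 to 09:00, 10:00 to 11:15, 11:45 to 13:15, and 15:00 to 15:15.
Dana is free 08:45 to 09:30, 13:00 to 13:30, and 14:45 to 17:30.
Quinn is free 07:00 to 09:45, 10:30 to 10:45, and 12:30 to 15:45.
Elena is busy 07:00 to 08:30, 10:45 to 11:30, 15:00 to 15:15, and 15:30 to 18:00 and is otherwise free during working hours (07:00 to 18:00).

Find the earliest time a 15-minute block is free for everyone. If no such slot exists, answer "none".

Elena free within 07:00–18:00: 08:30–10:45, 11:30–15:00, 15:15–15:30.
Yolanda ∩ Dana: 08:45–09:00, 13:00–13:15, 15:00–15:15.
Yolanda ∩ Dana ∩ Quinn: 08:45–09:00, 13:00–13:15, 15:00–15:15.
Yolanda ∩ Dana ∩ Quinn ∩ Elena: 08:45–09:00, 13:00–13:15.
Windows ≥ 15 min: 08:45–09:00, 13:00–13:15.
Earliest such window starts at 08:45.

08:45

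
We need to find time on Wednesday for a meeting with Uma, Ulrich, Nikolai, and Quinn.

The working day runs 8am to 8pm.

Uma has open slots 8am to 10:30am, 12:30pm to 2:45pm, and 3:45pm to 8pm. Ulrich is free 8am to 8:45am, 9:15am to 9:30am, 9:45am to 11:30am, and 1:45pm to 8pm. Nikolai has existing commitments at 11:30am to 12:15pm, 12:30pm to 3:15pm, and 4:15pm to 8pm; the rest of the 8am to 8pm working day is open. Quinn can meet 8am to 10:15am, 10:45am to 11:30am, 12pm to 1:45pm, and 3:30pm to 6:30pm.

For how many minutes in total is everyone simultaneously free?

120 minutes

Nikolai free within 08:00–20:00: 08:00–11:30, 12:15–12:30, 15:15–16:15.
Uma ∩ Ulrich: 08:00–08:45, 09:15–09:30, 09:45–10:30, 13:45–14:45, 15:45–20:00.
Uma ∩ Ulrich ∩ Nikolai: 08:00–08:45, 09:15–09:30, 09:45–10:30, 15:45–16:15.
Uma ∩ Ulrich ∩ Nikolai ∩ Quinn: 08:00–08:45, 09:15–09:30, 09:45–10:15, 15:45–16:15.
Total common minutes: 45 + 15 + 30 + 30 = 120.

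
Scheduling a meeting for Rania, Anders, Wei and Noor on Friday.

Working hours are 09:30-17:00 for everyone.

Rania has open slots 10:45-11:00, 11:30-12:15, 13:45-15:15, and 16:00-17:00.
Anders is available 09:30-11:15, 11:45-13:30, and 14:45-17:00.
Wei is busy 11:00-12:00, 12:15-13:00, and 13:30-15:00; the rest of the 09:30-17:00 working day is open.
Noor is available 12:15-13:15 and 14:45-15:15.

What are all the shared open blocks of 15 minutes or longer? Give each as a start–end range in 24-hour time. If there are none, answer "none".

15:00–15:15

Wei free within 09:30–17:00: 09:30–11:00, 12:00–12:15, 13:00–13:30, 15:00–17:00.
Rania ∩ Anders: 10:45–11:00, 11:45–12:15, 14:45–15:15, 16:00–17:00.
Rania ∩ Anders ∩ Wei: 10:45–11:00, 12:00–12:15, 15:00–15:15, 16:00–17:00.
Rania ∩ Anders ∩ Wei ∩ Noor: 15:00–15:15.
Windows ≥ 15 min: 15:00–15:15.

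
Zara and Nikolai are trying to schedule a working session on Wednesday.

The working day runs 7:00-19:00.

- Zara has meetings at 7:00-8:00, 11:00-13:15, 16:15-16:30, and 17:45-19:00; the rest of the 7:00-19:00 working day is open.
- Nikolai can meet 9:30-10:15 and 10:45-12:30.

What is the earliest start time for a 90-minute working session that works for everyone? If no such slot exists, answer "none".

Zara free within 07:00–19:00: 08:00–11:00, 13:15–16:15, 16:30–17:45.
Zara ∩ Nikolai: 09:30–10:15, 10:45–11:00.
Windows ≥ 90 min: (none).

none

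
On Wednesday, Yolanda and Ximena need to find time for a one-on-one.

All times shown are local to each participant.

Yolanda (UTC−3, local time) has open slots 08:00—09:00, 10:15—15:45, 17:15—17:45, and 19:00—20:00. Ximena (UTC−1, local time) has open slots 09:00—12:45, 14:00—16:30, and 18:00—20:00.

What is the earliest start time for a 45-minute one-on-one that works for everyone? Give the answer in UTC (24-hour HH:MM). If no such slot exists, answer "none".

11:00

Yolanda → UTC: 11:00–12:00, 13:15–18:45, 20:15–20:45, 22:00–23:00.
Ximena → UTC: 10:00–13:45, 15:00–17:30, 19:00–21:00.
Yolanda ∩ Ximena: 11:00–12:00, 13:15–13:45, 15:00–17:30, 20:15–20:45.
Windows ≥ 45 min: 11:00–12:00, 15:00–17:30.
Earliest such window starts at 11:00.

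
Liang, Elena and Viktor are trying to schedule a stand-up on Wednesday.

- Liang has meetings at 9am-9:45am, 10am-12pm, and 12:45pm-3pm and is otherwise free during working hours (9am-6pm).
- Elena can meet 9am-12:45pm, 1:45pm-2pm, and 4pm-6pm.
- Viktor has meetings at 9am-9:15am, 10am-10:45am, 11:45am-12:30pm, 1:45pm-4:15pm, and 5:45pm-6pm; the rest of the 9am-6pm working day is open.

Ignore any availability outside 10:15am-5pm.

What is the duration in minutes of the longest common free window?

45 minutes

Liang free within 09:00–18:00: 09:45–10:00, 12:00–12:45, 15:00–18:00.
Viktor free within 09:00–18:00: 09:15–10:00, 10:45–11:45, 12:30–13:45, 16:15–17:45.
Liang ∩ Elena: 09:45–10:00, 12:00–12:45, 16:00–18:00.
Liang ∩ Elena ∩ Viktor: 09:45–10:00, 12:30–12:45, 16:15–17:45.
Restricted to 10:15–17:00: 12:30–12:45, 16:15–17:00.
Common window lengths: 15, 45 min; longest is 45.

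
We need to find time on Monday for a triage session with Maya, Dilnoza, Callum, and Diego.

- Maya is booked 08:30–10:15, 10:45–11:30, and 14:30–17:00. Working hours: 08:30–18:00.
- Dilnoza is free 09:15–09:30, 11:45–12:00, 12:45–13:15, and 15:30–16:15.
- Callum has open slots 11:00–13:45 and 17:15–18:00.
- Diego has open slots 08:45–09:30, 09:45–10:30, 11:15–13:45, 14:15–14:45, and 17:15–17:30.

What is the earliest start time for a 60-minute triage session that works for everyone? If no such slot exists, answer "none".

none

Maya free within 08:30–18:00: 10:15–10:45, 11:30–14:30, 17:00–18:00.
Maya ∩ Dilnoza: 11:45–12:00, 12:45–13:15.
Maya ∩ Dilnoza ∩ Callum: 11:45–12:00, 12:45–13:15.
Maya ∩ Dilnoza ∩ Callum ∩ Diego: 11:45–12:00, 12:45–13:15.
Windows ≥ 60 min: (none).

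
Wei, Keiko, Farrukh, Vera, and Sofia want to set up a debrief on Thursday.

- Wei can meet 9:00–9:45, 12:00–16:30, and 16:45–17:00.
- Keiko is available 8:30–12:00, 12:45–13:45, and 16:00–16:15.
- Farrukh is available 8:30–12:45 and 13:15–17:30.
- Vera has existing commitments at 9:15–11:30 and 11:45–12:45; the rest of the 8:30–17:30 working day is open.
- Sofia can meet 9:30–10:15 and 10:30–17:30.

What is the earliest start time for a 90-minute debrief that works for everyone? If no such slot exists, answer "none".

Vera free within 08:30–17:30: 08:30–09:15, 11:30–11:45, 12:45–17:30.
Wei ∩ Keiko: 09:00–09:45, 12:45–13:45, 16:00–16:15.
Wei ∩ Keiko ∩ Farrukh: 09:00–09:45, 13:15–13:45, 16:00–16:15.
Wei ∩ Keiko ∩ Farrukh ∩ Vera: 09:00–09:15, 13:15–13:45, 16:00–16:15.
Wei ∩ Keiko ∩ Farrukh ∩ Vera ∩ Sofia: 13:15–13:45, 16:00–16:15.
Windows ≥ 90 min: (none).

none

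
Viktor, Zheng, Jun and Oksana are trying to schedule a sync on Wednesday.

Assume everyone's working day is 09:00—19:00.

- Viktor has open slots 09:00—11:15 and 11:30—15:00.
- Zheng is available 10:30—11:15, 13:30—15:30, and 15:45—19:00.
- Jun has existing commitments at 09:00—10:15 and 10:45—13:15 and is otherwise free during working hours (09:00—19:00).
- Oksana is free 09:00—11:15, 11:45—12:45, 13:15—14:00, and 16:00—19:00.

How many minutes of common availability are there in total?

Jun free within 09:00–19:00: 10:15–10:45, 13:15–19:00.
Viktor ∩ Zheng: 10:30–11:15, 13:30–15:00.
Viktor ∩ Zheng ∩ Jun: 10:30–10:45, 13:30–15:00.
Viktor ∩ Zheng ∩ Jun ∩ Oksana: 10:30–10:45, 13:30–14:00.
Total common minutes: 15 + 30 = 45.

45 minutes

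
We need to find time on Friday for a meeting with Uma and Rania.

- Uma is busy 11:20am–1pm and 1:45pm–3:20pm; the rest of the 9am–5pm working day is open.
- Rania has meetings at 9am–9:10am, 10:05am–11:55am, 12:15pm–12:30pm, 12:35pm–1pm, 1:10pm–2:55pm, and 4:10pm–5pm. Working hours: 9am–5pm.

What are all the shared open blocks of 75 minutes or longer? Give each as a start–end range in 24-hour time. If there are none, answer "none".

Uma free within 09:00–17:00: 09:00–11:20, 13:00–13:45, 15:20–17:00.
Rania free within 09:00–17:00: 09:10–10:05, 11:55–12:15, 12:30–12:35, 13:00–13:10, 14:55–16:10.
Uma ∩ Rania: 09:10–10:05, 13:00–13:10, 15:20–16:10.
Windows ≥ 75 min: (none).

none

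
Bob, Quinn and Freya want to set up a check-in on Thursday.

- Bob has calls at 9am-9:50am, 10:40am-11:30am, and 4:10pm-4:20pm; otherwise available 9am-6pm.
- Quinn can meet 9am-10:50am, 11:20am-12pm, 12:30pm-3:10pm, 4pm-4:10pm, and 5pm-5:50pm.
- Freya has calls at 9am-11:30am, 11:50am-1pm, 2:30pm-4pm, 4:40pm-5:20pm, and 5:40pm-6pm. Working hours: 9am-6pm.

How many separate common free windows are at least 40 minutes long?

Bob free within 09:00–18:00: 09:50–10:40, 11:30–16:10, 16:20–18:00.
Freya free within 09:00–18:00: 11:30–11:50, 13:00–14:30, 16:00–16:40, 17:20–17:40.
Bob ∩ Quinn: 09:50–10:40, 11:30–12:00, 12:30–15:10, 16:00–16:10, 17:00–17:50.
Bob ∩ Quinn ∩ Freya: 11:30–11:50, 13:00–14:30, 16:00–16:10, 17:20–17:40.
Windows ≥ 40 min: 13:00–14:30.
That's 1 window.

1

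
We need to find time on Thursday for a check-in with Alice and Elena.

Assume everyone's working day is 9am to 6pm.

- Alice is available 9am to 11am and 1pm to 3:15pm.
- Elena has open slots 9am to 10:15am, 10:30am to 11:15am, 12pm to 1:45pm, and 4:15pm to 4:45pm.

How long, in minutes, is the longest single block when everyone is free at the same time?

Alice ∩ Elena: 09:00–10:15, 10:30–11:00, 13:00–13:45.
Common window lengths: 75, 30, 45 min; longest is 75.

75 minutes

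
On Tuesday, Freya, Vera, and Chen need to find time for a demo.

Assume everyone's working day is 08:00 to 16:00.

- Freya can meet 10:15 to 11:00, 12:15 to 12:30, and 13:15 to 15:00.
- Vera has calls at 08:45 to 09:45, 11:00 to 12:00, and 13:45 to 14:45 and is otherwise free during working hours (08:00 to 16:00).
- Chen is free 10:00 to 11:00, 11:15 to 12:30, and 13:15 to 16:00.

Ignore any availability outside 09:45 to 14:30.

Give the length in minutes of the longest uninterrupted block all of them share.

45 minutes

Vera free within 08:00–16:00: 08:00–08:45, 09:45–11:00, 12:00–13:45, 14:45–16:00.
Freya ∩ Vera: 10:15–11:00, 12:15–12:30, 13:15–13:45, 14:45–15:00.
Freya ∩ Vera ∩ Chen: 10:15–11:00, 12:15–12:30, 13:15–13:45, 14:45–15:00.
Restricted to 09:45–14:30: 10:15–11:00, 12:15–12:30, 13:15–13:45.
Common window lengths: 45, 15, 30 min; longest is 45.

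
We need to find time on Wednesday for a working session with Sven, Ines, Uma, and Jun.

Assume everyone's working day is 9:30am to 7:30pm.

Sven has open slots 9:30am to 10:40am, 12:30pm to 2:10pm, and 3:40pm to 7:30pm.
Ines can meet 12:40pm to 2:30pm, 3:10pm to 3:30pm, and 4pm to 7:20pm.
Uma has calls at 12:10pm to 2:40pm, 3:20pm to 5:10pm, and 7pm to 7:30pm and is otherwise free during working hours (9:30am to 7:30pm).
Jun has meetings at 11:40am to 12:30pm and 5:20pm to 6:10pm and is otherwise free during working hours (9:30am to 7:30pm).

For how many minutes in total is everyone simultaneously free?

Uma free within 09:30–19:30: 09:30–12:10, 14:40–15:20, 17:10–19:00.
Jun free within 09:30–19:30: 09:30–11:40, 12:30–17:20, 18:10–19:30.
Sven ∩ Ines: 12:40–14:10, 16:00–19:20.
Sven ∩ Ines ∩ Uma: 17:10–19:00.
Sven ∩ Ines ∩ Uma ∩ Jun: 17:10–17:20, 18:10–19:00.
Total common minutes: 10 + 50 = 60.

60 minutes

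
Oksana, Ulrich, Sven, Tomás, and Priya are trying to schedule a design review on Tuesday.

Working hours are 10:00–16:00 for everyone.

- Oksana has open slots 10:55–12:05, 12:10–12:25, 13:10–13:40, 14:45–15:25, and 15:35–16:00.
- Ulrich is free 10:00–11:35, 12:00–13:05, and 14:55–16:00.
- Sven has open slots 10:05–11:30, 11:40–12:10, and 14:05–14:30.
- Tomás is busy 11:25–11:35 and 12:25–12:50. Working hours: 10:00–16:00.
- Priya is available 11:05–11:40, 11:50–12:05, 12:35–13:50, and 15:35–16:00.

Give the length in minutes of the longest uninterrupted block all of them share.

Tomás free within 10:00–16:00: 10:00–11:25, 11:35–12:25, 12:50–16:00.
Oksana ∩ Ulrich: 10:55–11:35, 12:00–12:05, 12:10–12:25, 14:55–15:25, 15:35–16:00.
Oksana ∩ Ulrich ∩ Sven: 10:55–11:30, 12:00–12:05.
Oksana ∩ Ulrich ∩ Sven ∩ Tomás: 10:55–11:25, 12:00–12:05.
Oksana ∩ Ulrich ∩ Sven ∩ Tomás ∩ Priya: 11:05–11:25, 12:00–12:05.
Common window lengths: 20, 5 min; longest is 20.

20 minutes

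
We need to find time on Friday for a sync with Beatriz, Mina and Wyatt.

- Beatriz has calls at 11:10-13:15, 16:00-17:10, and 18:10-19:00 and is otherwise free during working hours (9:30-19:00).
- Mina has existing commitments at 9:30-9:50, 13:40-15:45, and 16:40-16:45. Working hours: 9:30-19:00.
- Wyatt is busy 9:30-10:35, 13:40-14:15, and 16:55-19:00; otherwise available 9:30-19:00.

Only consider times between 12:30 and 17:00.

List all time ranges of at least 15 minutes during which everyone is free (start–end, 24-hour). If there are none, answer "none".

13:15–13:40, 15:45–16:00

Beatriz free within 09:30–19:00: 09:30–11:10, 13:15–16:00, 17:10–18:10.
Mina free within 09:30–19:00: 09:50–13:40, 15:45–16:40, 16:45–19:00.
Wyatt free within 09:30–19:00: 10:35–13:40, 14:15–16:55.
Beatriz ∩ Mina: 09:50–11:10, 13:15–13:40, 15:45–16:00, 17:10–18:10.
Beatriz ∩ Mina ∩ Wyatt: 10:35–11:10, 13:15–13:40, 15:45–16:00.
Restricted to 12:30–17:00: 13:15–13:40, 15:45–16:00.
Windows ≥ 15 min: 13:15–13:40, 15:45–16:00.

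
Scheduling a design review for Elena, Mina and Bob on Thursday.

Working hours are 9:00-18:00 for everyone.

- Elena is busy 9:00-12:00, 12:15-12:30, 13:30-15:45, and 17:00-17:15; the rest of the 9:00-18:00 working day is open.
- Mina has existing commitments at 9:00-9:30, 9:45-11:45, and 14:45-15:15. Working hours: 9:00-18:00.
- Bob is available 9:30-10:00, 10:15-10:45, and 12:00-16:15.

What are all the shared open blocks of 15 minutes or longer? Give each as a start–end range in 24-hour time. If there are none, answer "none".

12:00–12:15, 12:30–13:30, 15:45–16:15

Elena free within 09:00–18:00: 12:00–12:15, 12:30–13:30, 15:45–17:00, 17:15–18:00.
Mina free within 09:00–18:00: 09:30–09:45, 11:45–14:45, 15:15–18:00.
Elena ∩ Mina: 12:00–12:15, 12:30–13:30, 15:45–17:00, 17:15–18:00.
Elena ∩ Mina ∩ Bob: 12:00–12:15, 12:30–13:30, 15:45–16:15.
Windows ≥ 15 min: 12:00–12:15, 12:30–13:30, 15:45–16:15.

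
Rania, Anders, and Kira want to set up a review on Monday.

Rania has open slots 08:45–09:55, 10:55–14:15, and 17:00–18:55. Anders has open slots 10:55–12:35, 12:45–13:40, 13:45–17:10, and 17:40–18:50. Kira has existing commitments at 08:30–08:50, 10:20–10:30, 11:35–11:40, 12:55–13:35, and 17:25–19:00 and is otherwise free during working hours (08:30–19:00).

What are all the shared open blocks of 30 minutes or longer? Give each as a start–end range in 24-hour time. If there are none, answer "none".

Kira free within 08:30–19:00: 08:50–10:20, 10:30–11:35, 11:40–12:55, 13:35–17:25.
Rania ∩ Anders: 10:55–12:35, 12:45–13:40, 13:45–14:15, 17:00–17:10, 17:40–18:50.
Rania ∩ Anders ∩ Kira: 10:55–11:35, 11:40–12:35, 12:45–12:55, 13:35–13:40, 13:45–14:15, 17:00–17:10.
Windows ≥ 30 min: 10:55–11:35, 11:40–12:35, 13:45–14:15.

10:55–11:35, 11:40–12:35, 13:45–14:15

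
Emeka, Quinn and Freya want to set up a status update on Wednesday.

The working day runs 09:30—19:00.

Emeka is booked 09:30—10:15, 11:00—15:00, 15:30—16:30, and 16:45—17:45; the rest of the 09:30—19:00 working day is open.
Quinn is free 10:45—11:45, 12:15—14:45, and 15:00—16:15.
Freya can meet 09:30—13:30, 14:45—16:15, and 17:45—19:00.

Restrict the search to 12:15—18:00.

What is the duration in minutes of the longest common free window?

Emeka free within 09:30–19:00: 10:15–11:00, 15:00–15:30, 16:30–16:45, 17:45–19:00.
Emeka ∩ Quinn: 10:45–11:00, 15:00–15:30.
Emeka ∩ Quinn ∩ Freya: 10:45–11:00, 15:00–15:30.
Restricted to 12:15–18:00: 15:00–15:30.
Single common window of 30 minutes.

30 minutes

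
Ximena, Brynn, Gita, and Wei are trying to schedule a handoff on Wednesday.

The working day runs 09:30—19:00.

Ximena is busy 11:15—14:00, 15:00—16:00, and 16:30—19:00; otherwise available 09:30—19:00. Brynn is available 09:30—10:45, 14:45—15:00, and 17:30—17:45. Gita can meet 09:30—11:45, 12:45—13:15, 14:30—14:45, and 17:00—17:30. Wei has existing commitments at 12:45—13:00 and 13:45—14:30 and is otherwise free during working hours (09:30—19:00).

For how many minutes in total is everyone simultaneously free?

Ximena free within 09:30–19:00: 09:30–11:15, 14:00–15:00, 16:00–16:30.
Wei free within 09:30–19:00: 09:30–12:45, 13:00–13:45, 14:30–19:00.
Ximena ∩ Brynn: 09:30–10:45, 14:45–15:00.
Ximena ∩ Brynn ∩ Gita: 09:30–10:45.
Ximena ∩ Brynn ∩ Gita ∩ Wei: 09:30–10:45.
Total common minutes: 75.

75 minutes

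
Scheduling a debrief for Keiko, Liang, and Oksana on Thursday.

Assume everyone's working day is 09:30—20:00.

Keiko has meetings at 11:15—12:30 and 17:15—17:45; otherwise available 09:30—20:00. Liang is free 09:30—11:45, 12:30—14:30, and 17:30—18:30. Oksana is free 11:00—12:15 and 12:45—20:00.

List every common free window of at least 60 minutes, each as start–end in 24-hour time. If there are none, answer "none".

12:45–14:30

Keiko free within 09:30–20:00: 09:30–11:15, 12:30–17:15, 17:45–20:00.
Keiko ∩ Liang: 09:30–11:15, 12:30–14:30, 17:45–18:30.
Keiko ∩ Liang ∩ Oksana: 11:00–11:15, 12:45–14:30, 17:45–18:30.
Windows ≥ 60 min: 12:45–14:30.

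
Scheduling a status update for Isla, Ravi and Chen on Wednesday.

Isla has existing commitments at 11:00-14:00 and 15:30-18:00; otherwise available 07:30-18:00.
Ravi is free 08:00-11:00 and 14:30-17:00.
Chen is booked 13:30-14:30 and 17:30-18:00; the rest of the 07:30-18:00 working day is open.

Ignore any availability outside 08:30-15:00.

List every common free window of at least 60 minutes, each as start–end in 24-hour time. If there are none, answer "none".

08:30–11:00

Isla free within 07:30–18:00: 07:30–11:00, 14:00–15:30.
Chen free within 07:30–18:00: 07:30–13:30, 14:30–17:30.
Isla ∩ Ravi: 08:00–11:00, 14:30–15:30.
Isla ∩ Ravi ∩ Chen: 08:00–11:00, 14:30–15:30.
Restricted to 08:30–15:00: 08:30–11:00, 14:30–15:00.
Windows ≥ 60 min: 08:30–11:00.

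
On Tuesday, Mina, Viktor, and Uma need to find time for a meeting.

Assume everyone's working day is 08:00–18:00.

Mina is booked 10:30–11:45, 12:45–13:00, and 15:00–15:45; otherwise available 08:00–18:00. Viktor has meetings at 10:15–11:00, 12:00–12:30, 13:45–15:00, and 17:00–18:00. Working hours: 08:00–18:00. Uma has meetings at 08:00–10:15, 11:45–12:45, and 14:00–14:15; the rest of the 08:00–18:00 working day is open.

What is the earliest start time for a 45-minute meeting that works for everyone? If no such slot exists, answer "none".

Mina free within 08:00–18:00: 08:00–10:30, 11:45–12:45, 13:00–15:00, 15:45–18:00.
Viktor free within 08:00–18:00: 08:00–10:15, 11:00–12:00, 12:30–13:45, 15:00–17:00.
Uma free within 08:00–18:00: 10:15–11:45, 12:45–14:00, 14:15–18:00.
Mina ∩ Viktor: 08:00–10:15, 11:45–12:00, 12:30–12:45, 13:00–13:45, 15:45–17:00.
Mina ∩ Viktor ∩ Uma: 13:00–13:45, 15:45–17:00.
Windows ≥ 45 min: 13:00–13:45, 15:45–17:00.
Earliest such window starts at 13:00.

13:00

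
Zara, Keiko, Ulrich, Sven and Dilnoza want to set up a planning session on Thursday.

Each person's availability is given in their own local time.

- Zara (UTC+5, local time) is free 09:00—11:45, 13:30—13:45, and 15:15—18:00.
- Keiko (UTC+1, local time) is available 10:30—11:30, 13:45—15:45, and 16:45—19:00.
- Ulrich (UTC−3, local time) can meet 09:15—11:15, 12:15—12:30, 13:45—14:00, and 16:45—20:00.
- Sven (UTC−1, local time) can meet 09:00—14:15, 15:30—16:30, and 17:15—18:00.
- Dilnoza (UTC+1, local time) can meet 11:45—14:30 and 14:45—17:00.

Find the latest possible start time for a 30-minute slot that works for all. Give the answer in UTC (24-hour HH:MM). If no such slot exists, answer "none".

Zara → UTC: 04:00–06:45, 08:30–08:45, 10:15–13:00.
Keiko → UTC: 09:30–10:30, 12:45–14:45, 15:45–18:00.
Ulrich → UTC: 12:15–14:15, 15:15–15:30, 16:45–17:00, 19:45–23:00.
Sven → UTC: 10:00–15:15, 16:30–17:30, 18:15–19:00.
Dilnoza → UTC: 10:45–13:30, 13:45–16:00.
Zara ∩ Keiko: 10:15–10:30, 12:45–13:00.
Zara ∩ Keiko ∩ Ulrich: 12:45–13:00.
Zara ∩ Keiko ∩ Ulrich ∩ Sven: 12:45–13:00.
Zara ∩ Keiko ∩ Ulrich ∩ Sven ∩ Dilnoza: 12:45–13:00.
Windows ≥ 30 min: (none).

none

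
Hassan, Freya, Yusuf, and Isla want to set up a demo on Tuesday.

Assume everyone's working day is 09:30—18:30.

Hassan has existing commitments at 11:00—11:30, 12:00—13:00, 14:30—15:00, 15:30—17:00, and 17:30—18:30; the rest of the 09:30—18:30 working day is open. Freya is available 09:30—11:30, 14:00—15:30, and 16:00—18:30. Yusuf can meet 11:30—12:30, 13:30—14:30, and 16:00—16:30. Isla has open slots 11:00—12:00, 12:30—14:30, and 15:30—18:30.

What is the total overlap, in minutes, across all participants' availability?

Hassan free within 09:30–18:30: 09:30–11:00, 11:30–12:00, 13:00–14:30, 15:00–15:30, 17:00–17:30.
Hassan ∩ Freya: 09:30–11:00, 14:00–14:30, 15:00–15:30, 17:00–17:30.
Hassan ∩ Freya ∩ Yusuf: 14:00–14:30.
Hassan ∩ Freya ∩ Yusuf ∩ Isla: 14:00–14:30.
Total common minutes: 30.

30 minutes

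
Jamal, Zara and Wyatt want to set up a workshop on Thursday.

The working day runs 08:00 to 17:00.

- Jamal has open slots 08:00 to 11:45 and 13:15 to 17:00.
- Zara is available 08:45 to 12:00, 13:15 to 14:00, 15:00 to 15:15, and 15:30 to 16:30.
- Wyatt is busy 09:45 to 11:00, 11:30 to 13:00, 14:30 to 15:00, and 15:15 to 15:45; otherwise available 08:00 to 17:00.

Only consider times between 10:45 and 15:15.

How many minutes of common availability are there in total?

90 minutes

Wyatt free within 08:00–17:00: 08:00–09:45, 11:00–11:30, 13:00–14:30, 15:00–15:15, 15:45–17:00.
Jamal ∩ Zara: 08:45–11:45, 13:15–14:00, 15:00–15:15, 15:30–16:30.
Jamal ∩ Zara ∩ Wyatt: 08:45–09:45, 11:00–11:30, 13:15–14:00, 15:00–15:15, 15:45–16:30.
Restricted to 10:45–15:15: 11:00–11:30, 13:15–14:00, 15:00–15:15.
Total common minutes: 30 + 45 + 15 = 90.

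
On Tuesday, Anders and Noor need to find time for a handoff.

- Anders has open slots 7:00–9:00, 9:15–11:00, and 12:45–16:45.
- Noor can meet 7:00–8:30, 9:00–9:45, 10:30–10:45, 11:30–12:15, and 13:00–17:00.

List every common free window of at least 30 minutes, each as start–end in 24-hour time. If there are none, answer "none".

07:00–08:30, 09:15–09:45, 13:00–16:45

Anders ∩ Noor: 07:00–08:30, 09:15–09:45, 10:30–10:45, 13:00–16:45.
Windows ≥ 30 min: 07:00–08:30, 09:15–09:45, 13:00–16:45.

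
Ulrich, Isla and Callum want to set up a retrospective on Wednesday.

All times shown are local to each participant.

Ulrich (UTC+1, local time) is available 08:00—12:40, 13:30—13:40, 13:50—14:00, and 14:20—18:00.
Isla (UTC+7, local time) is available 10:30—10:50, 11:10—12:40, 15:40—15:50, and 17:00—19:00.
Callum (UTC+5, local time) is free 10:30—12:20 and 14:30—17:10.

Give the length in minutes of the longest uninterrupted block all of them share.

100 minutes

Ulrich → UTC: 07:00–11:40, 12:30–12:40, 12:50–13:00, 13:20–17:00.
Isla → UTC: 03:30–03:50, 04:10–05:40, 08:40–08:50, 10:00–12:00.
Callum → UTC: 05:30–07:20, 09:30–12:10.
Ulrich ∩ Isla: 08:40–08:50, 10:00–11:40.
Ulrich ∩ Isla ∩ Callum: 10:00–11:40.
Single common window of 100 minutes.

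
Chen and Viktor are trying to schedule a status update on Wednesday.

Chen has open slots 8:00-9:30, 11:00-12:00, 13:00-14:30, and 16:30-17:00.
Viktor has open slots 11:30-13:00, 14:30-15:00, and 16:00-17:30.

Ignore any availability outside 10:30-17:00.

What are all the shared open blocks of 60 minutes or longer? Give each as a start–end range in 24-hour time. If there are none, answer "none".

none

Chen ∩ Viktor: 11:30–12:00, 16:30–17:00.
Restricted to 10:30–17:00: 11:30–12:00, 16:30–17:00.
Windows ≥ 60 min: (none).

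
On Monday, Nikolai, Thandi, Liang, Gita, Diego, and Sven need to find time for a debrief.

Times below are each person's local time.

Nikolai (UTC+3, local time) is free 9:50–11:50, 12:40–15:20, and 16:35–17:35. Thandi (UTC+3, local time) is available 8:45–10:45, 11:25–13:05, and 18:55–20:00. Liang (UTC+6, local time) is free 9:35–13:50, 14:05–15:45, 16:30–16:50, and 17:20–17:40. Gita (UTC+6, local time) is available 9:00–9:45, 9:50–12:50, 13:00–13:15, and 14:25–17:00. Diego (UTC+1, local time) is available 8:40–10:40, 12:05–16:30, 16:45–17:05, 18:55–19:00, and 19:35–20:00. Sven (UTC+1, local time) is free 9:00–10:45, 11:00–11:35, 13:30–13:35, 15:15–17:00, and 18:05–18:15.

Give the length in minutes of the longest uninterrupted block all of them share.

Nikolai → UTC: 06:50–08:50, 09:40–12:20, 13:35–14:35.
Thandi → UTC: 05:45–07:45, 08:25–10:05, 15:55–17:00.
Liang → UTC: 03:35–07:50, 08:05–09:45, 10:30–10:50, 11:20–11:40.
Gita → UTC: 03:00–03:45, 03:50–06:50, 07:00–07:15, 08:25–11:00.
Diego → UTC: 07:40–09:40, 11:05–15:30, 15:45–16:05, 17:55–18:00, 18:35–19:00.
Sven → UTC: 08:00–09:45, 10:00–10:35, 12:30–12:35, 14:15–16:00, 17:05–17:15.
Nikolai ∩ Thandi: 06:50–07:45, 08:25–08:50, 09:40–10:05.
Nikolai ∩ Thandi ∩ Liang: 06:50–07:45, 08:25–08:50, 09:40–09:45.
Nikolai ∩ Thandi ∩ Liang ∩ Gita: 07:00–07:15, 08:25–08:50, 09:40–09:45.
Nikolai ∩ Thandi ∩ Liang ∩ Gita ∩ Diego: 08:25–08:50.
Nikolai ∩ Thandi ∩ Liang ∩ Gita ∩ Diego ∩ Sven: 08:25–08:50.
Single common window of 25 minutes.

25 minutes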